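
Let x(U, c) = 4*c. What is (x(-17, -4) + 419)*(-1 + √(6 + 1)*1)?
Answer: -403 + 403*√7 ≈ 663.24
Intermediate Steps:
(x(-17, -4) + 419)*(-1 + √(6 + 1)*1) = (4*(-4) + 419)*(-1 + √(6 + 1)*1) = (-16 + 419)*(-1 + √7*1) = 403*(-1 + √7) = -403 + 403*√7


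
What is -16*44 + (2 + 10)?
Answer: -692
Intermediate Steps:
-16*44 + (2 + 10) = -704 + 12 = -692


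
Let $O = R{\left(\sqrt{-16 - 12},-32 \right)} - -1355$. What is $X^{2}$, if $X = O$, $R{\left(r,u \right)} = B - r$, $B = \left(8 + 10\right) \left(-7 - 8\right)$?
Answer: $1177197 - 4340 i \sqrt{7} \approx 1.1772 \cdot 10^{6} - 11483.0 i$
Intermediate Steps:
$B = -270$ ($B = 18 \left(-15\right) = -270$)
$R{\left(r,u \right)} = -270 - r$
$O = 1085 - 2 i \sqrt{7}$ ($O = \left(-270 - \sqrt{-16 - 12}\right) - -1355 = \left(-270 - \sqrt{-28}\right) + 1355 = \left(-270 - 2 i \sqrt{7}\right) + 1355 = 1085 - 2 i \sqrt{7} \approx 1085.0 - 5.2915 i$)
$X = 1085 - 2 i \sqrt{7} \approx 1085.0 - 5.2915 i$
$X^{2} = \left(1085 - 2 i \sqrt{7}\right)^{2}$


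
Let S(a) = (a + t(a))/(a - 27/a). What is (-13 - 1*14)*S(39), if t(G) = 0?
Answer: -4563/166 ≈ -27.488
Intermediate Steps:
S(a) = a/(a - 27/a) (S(a) = (a + 0)/(a - 27/a) = a/(a - 27/a))
(-13 - 1*14)*S(39) = (-13 - 1*14)*(39**2/(-27 + 39**2)) = (-13 - 14)*(1521/(-27 + 1521)) = -41067/1494 = -27*169/166 = -4563/166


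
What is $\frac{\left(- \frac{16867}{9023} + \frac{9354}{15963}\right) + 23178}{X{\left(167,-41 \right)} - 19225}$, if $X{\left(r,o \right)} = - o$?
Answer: $- \frac{1112746219581}{921050371472} \approx -1.2081$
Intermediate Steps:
$\frac{\left(- \frac{16867}{9023} + \frac{9354}{15963}\right) + 23178}{X{\left(167,-41 \right)} - 19225} = \frac{\left(- \frac{16867}{9023} + \frac{9354}{15963}\right) + 23178}{\left(-1\right) \left(-41\right) - 19225} = \frac{\left(\left(-16867\right) \frac{1}{9023} + 9354 \cdot \frac{1}{15963}\right) + 23178}{41 - 19225} = \frac{\left(- \frac{16867}{9023} + \frac{3118}{5321}\right) + 23178}{-19184} = \left(- \frac{61615593}{48011383} + 23178\right) \left(- \frac{1}{19184}\right) = \frac{1112746219581}{48011383} \left(- \frac{1}{19184}\right) = - \frac{1112746219581}{921050371472}$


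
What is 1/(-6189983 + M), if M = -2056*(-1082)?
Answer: -1/3965391 ≈ -2.5218e-7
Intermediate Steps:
M = 2224592
1/(-6189983 + M) = 1/(-6189983 + 2224592) = 1/(-3965391) = -1/3965391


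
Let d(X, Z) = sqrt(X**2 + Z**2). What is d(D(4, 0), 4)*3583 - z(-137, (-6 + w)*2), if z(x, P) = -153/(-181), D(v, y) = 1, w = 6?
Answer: -153/181 + 3583*sqrt(17) ≈ 14772.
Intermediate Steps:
z(x, P) = 153/181 (z(x, P) = -153*(-1/181) = 153/181)
d(D(4, 0), 4)*3583 - z(-137, (-6 + w)*2) = sqrt(1**2 + 4**2)*3583 - 1*153/181 = sqrt(1 + 16)*3583 - 153/181 = sqrt(17)*3583 - 153/181 = 3583*sqrt(17) - 153/181 = -153/181 + 3583*sqrt(17)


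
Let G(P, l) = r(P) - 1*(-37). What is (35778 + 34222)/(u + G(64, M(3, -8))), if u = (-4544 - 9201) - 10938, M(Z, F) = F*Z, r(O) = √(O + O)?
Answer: -431305000/151856297 - 140000*√2/151856297 ≈ -2.8415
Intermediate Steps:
r(O) = √2*√O (r(O) = √(2*O) = √2*√O)
G(P, l) = 37 + √2*√P (G(P, l) = √2*√P - 1*(-37) = √2*√P + 37 = 37 + √2*√P)
u = -24683 (u = -13745 - 10938 = -24683)
(35778 + 34222)/(u + G(64, M(3, -8))) = (35778 + 34222)/(-24683 + (37 + √2*√64)) = 70000/(-24683 + (37 + √2*8)) = 70000/(-24683 + (37 + 8*√2)) = 70000/(-24646 + 8*√2)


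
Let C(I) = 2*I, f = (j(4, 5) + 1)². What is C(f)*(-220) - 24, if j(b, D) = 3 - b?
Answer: -24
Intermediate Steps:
f = 0 (f = ((3 - 1*4) + 1)² = ((3 - 4) + 1)² = (-1 + 1)² = 0² = 0)
C(f)*(-220) - 24 = (2*0)*(-220) - 24 = 0*(-220) - 24 = 0 - 24 = -24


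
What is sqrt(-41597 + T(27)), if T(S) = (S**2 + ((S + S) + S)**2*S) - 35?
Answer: 2*sqrt(34061) ≈ 369.11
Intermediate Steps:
T(S) = -35 + S**2 + 9*S**3 (T(S) = (S**2 + (2*S + S)**2*S) - 35 = (S**2 + (3*S)**2*S) - 35 = (S**2 + (9*S**2)*S) - 35 = (S**2 + 9*S**3) - 35 = -35 + S**2 + 9*S**3)
sqrt(-41597 + T(27)) = sqrt(-41597 + (-35 + 27**2 + 9*27**3)) = sqrt(-41597 + (-35 + 729 + 9*19683)) = sqrt(-41597 + (-35 + 729 + 177147)) = sqrt(-41597 + 177841) = sqrt(136244) = 2*sqrt(34061)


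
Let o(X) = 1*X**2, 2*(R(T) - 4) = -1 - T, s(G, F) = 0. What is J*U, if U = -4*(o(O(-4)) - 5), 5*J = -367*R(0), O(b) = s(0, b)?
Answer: -5138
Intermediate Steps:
O(b) = 0
R(T) = 7/2 - T/2 (R(T) = 4 + (-1 - T)/2 = 4 + (-1/2 - T/2) = 7/2 - T/2)
o(X) = X**2
J = -2569/10 (J = (-367*(7/2 - 1/2*0))/5 = (-367*(7/2 + 0))/5 = (-367*7/2)/5 = (1/5)*(-2569/2) = -2569/10 ≈ -256.90)
U = 20 (U = -4*(0**2 - 5) = -4*(0 - 5) = -4*(-5) = 20)
J*U = -2569/10*20 = -5138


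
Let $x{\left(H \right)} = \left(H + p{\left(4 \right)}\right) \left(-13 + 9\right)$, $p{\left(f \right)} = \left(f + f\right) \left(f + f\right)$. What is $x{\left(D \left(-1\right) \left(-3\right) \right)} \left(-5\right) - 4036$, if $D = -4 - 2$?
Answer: $-3116$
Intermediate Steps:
$D = -6$
$p{\left(f \right)} = 4 f^{2}$ ($p{\left(f \right)} = 2 f 2 f = 4 f^{2}$)
$x{\left(H \right)} = -256 - 4 H$ ($x{\left(H \right)} = \left(H + 4 \cdot 4^{2}\right) \left(-13 + 9\right) = \left(H + 4 \cdot 16\right) \left(-4\right) = \left(H + 64\right) \left(-4\right) = \left(64 + H\right) \left(-4\right) = -256 - 4 H$)
$x{\left(D \left(-1\right) \left(-3\right) \right)} \left(-5\right) - 4036 = \left(-256 - 4 \left(-6\right) \left(-1\right) \left(-3\right)\right) \left(-5\right) - 4036 = \left(-256 - 4 \cdot 6 \left(-3\right)\right) \left(-5\right) - 4036 = \left(-256 - -72\right) \left(-5\right) - 4036 = \left(-256 + 72\right) \left(-5\right) - 4036 = \left(-184\right) \left(-5\right) - 4036 = 920 - 4036 = -3116$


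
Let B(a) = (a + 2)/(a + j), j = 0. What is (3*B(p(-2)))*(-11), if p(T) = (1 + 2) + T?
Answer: -99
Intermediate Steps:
p(T) = 3 + T
B(a) = (2 + a)/a (B(a) = (a + 2)/(a + 0) = (2 + a)/a)
(3*B(p(-2)))*(-11) = (3*((2 + (3 - 2))/(3 - 2)))*(-11) = (3*((2 + 1)/1))*(-11) = (3*(1*3))*(-11) = (3*3)*(-11) = 9*(-11) = -99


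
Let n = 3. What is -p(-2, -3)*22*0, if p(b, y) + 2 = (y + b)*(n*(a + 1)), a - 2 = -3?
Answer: 0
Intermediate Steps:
a = -1 (a = 2 - 3 = -1)
p(b, y) = -2 (p(b, y) = -2 + (y + b)*(3*(-1 + 1)) = -2 + (b + y)*(3*0) = -2 + (b + y)*0 = -2 + 0 = -2)
-p(-2, -3)*22*0 = -(-2*22)*0 = -(-44)*0 = -1*0 = 0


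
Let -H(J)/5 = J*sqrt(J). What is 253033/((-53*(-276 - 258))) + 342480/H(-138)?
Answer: 253033/28302 - 5708*I*sqrt(138)/1587 ≈ 8.9405 - 42.252*I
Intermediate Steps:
H(J) = -5*J**(3/2) (H(J) = -5*J*sqrt(J) = -5*J**(3/2))
253033/((-53*(-276 - 258))) + 342480/H(-138) = 253033/((-53*(-276 - 258))) + 342480/((-(-690)*I*sqrt(138))) = 253033/((-53*(-534))) + 342480/((-(-690)*I*sqrt(138))) = 253033/28302 + 342480/((690*I*sqrt(138))) = 253033*(1/28302) + 342480*(-I*sqrt(138)/95220) = 253033/28302 - 5708*I*sqrt(138)/1587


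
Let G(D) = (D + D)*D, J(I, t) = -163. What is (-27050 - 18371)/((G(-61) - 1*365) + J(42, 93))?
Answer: -45421/6914 ≈ -6.5694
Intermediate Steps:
G(D) = 2*D² (G(D) = (2*D)*D = 2*D²)
(-27050 - 18371)/((G(-61) - 1*365) + J(42, 93)) = (-27050 - 18371)/((2*(-61)² - 1*365) - 163) = -45421/((2*3721 - 365) - 163) = -45421/((7442 - 365) - 163) = -45421/(7077 - 163) = -45421/6914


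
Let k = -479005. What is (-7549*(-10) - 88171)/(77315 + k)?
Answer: 12681/401690 ≈ 0.031569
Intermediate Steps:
(-7549*(-10) - 88171)/(77315 + k) = (-7549*(-10) - 88171)/(77315 - 479005) = (75490 - 88171)/(-401690) = -12681*(-1/401690) = 12681/401690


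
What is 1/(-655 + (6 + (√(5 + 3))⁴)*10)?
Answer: 1/45 ≈ 0.022222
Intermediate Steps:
1/(-655 + (6 + (√(5 + 3))⁴)*10) = 1/(-655 + (6 + (√8)⁴)*10) = 1/(-655 + (6 + (2*√2)⁴)*10) = 1/(-655 + (6 + 64)*10) = 1/(-655 + 70*10) = 1/(-655 + 700) = 1/45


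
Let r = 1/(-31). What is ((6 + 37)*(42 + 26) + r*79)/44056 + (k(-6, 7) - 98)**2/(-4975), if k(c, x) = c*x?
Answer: -1052714589/271781464 ≈ -3.8734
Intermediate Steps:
r = -1/31 ≈ -0.032258
((6 + 37)*(42 + 26) + r*79)/44056 + (k(-6, 7) - 98)**2/(-4975) = ((6 + 37)*(42 + 26) - 1/31*79)/44056 + (-6*7 - 98)**2/(-4975) = (43*68 - 79/31)*(1/44056) + (-42 - 98)**2*(-1/4975) = (2924 - 79/31)*(1/44056) + (-140)**2*(-1/4975) = (90565/31)*(1/44056) + 19600*(-1/4975) = 90565/1365736 - 784/199 = -1052714589/271781464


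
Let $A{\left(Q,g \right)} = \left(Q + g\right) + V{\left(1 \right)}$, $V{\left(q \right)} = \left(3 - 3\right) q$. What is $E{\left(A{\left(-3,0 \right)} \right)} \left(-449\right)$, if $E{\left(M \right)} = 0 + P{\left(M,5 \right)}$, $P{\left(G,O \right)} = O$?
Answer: $-2245$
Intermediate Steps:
$V{\left(q \right)} = 0$ ($V{\left(q \right)} = 0 q = 0$)
$A{\left(Q,g \right)} = Q + g$ ($A{\left(Q,g \right)} = \left(Q + g\right) + 0 = Q + g$)
$E{\left(M \right)} = 5$ ($E{\left(M \right)} = 0 + 5 = 5$)
$E{\left(A{\left(-3,0 \right)} \right)} \left(-449\right) = 5 \left(-449\right) = -2245$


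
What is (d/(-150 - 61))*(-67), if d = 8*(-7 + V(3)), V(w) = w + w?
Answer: -536/211 ≈ -2.5403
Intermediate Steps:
V(w) = 2*w
d = -8 (d = 8*(-7 + 2*3) = 8*(-7 + 6) = 8*(-1) = -8)
(d/(-150 - 61))*(-67) = (-8/(-150 - 61))*(-67) = (-8/(-211))*(-67) = -1/211*(-8)*(-67) = (8/211)*(-67) = -536/211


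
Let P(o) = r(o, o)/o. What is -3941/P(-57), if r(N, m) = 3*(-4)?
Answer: -74879/4 ≈ -18720.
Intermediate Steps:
r(N, m) = -12
P(o) = -12/o
-3941/P(-57) = -3941/((-12/(-57))) = -3941/((-12*(-1/57))) = -3941/4/19 = -3941*19/4 = -74879/4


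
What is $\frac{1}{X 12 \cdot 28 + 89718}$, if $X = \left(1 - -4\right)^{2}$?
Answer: $\frac{1}{98118} \approx 1.0192 \cdot 10^{-5}$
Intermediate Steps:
$X = 25$ ($X = \left(1 + 4\right)^{2} = 5^{2} = 25$)
$\frac{1}{X 12 \cdot 28 + 89718} = \frac{1}{25 \cdot 12 \cdot 28 + 89718} = \frac{1}{300 \cdot 28 + 89718} = \frac{1}{8400 + 89718} = \frac{1}{98118}$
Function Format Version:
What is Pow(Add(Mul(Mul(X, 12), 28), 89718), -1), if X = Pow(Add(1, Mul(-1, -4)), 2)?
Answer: Rational(1, 98118) ≈ 1.0192e-5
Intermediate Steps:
X = 25 (X = Pow(Add(1, 4), 2) = Pow(5, 2) = 25)
Pow(Add(Mul(Mul(X, 12), 28), 89718), -1) = Pow(Add(Mul(Mul(25, 12), 28), 89718), -1) = Pow(Add(Mul(300, 28), 89718), -1) = Pow(Add(8400, 89718), -1) = Pow(98118, -1) = Rational(1, 98118)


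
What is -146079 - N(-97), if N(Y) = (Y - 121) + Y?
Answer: -145764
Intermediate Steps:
N(Y) = -121 + 2*Y (N(Y) = (-121 + Y) + Y = -121 + 2*Y)
-146079 - N(-97) = -146079 - (-121 + 2*(-97)) = -146079 - (-121 - 194) = -146079 - 1*(-315) = -146079 + 315 = -145764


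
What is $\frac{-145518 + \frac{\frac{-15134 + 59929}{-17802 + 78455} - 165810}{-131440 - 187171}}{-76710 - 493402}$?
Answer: $\frac{2812083527031059}{11017250768164096} \approx 0.25524$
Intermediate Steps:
$\frac{-145518 + \frac{\frac{-15134 + 59929}{-17802 + 78455} - 165810}{-131440 - 187171}}{-76710 - 493402} = \frac{-145518 + \frac{\frac{44795}{60653} - 165810}{-318611}}{-570112} = \left(-145518 + \left(44795 \cdot \frac{1}{60653} - 165810\right) \left(- \frac{1}{318611}\right)\right) \left(- \frac{1}{570112}\right) = \left(-145518 + \left(\frac{44795}{60653} - 165810\right) \left(- \frac{1}{318611}\right)\right) \left(- \frac{1}{570112}\right) = \left(-145518 - - \frac{10056829135}{19324712983}\right) \left(- \frac{1}{570112}\right) = \left(-145518 + \frac{10056829135}{19324712983}\right) \left(- \frac{1}{570112}\right) = \left(- \frac{2812083527031059}{19324712983}\right) \left(- \frac{1}{570112}\right) = \frac{2812083527031059}{11017250768164096}$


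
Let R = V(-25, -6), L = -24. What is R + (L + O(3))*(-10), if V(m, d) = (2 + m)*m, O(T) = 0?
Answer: 815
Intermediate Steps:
V(m, d) = m*(2 + m)
R = 575 (R = -25*(2 - 25) = -25*(-23) = 575)
R + (L + O(3))*(-10) = 575 + (-24 + 0)*(-10) = 575 - 24*(-10) = 575 + 240 = 815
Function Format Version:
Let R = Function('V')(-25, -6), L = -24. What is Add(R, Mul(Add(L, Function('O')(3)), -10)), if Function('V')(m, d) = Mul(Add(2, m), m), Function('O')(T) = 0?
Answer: 815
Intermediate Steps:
Function('V')(m, d) = Mul(m, Add(2, m))
R = 575 (R = Mul(-25, Add(2, -25)) = Mul(-25, -23) = 575)
Add(R, Mul(Add(L, Function('O')(3)), -10)) = Add(575, Mul(Add(-24, 0), -10)) = Add(575, Mul(-24, -10)) = Add(575, 240) = 815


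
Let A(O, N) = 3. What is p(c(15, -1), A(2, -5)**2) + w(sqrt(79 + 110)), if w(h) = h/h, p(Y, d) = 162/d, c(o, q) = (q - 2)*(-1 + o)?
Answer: 19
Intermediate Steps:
c(o, q) = (-1 + o)*(-2 + q) (c(o, q) = (-2 + q)*(-1 + o) = (-1 + o)*(-2 + q))
w(h) = 1
p(c(15, -1), A(2, -5)**2) + w(sqrt(79 + 110)) = 162/(3**2) + 1 = 162/9 + 1 = 162*(1/9) + 1 = 18 + 1 = 19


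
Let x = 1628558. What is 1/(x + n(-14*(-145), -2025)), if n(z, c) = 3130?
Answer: 1/1631688 ≈ 6.1286e-7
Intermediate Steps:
1/(x + n(-14*(-145), -2025)) = 1/(1628558 + 3130) = 1/1631688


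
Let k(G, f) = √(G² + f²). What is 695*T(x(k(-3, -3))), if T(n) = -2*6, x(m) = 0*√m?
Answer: -8340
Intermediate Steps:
x(m) = 0
T(n) = -12
695*T(x(k(-3, -3))) = 695*(-12) = -8340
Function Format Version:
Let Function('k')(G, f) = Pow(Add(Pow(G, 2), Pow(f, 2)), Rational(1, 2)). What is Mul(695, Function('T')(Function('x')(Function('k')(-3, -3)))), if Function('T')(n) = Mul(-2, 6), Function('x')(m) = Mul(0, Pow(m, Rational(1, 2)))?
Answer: -8340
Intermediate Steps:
Function('x')(m) = 0
Function('T')(n) = -12
Mul(695, Function('T')(Function('x')(Function('k')(-3, -3)))) = Mul(695, -12) = -8340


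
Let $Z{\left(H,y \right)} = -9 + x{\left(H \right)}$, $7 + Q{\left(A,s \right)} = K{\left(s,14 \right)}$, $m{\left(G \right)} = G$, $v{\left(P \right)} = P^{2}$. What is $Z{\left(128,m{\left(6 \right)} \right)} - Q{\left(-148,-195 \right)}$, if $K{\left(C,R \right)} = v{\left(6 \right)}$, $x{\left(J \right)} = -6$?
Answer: $-44$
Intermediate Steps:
$K{\left(C,R \right)} = 36$ ($K{\left(C,R \right)} = 6^{2} = 36$)
$Q{\left(A,s \right)} = 29$ ($Q{\left(A,s \right)} = -7 + 36 = 29$)
$Z{\left(H,y \right)} = -15$ ($Z{\left(H,y \right)} = -9 - 6 = -15$)
$Z{\left(128,m{\left(6 \right)} \right)} - Q{\left(-148,-195 \right)} = -15 - 29 = -44$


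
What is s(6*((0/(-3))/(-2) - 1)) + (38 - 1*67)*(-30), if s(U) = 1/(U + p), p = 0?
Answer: 5219/6 ≈ 869.83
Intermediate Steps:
s(U) = 1/U (s(U) = 1/(U + 0) = 1/U)
s(6*((0/(-3))/(-2) - 1)) + (38 - 1*67)*(-30) = 1/(6*((0/(-3))/(-2) - 1)) + (38 - 1*67)*(-30) = 1/(6*((0*(-⅓))*(-½) - 1)) + (38 - 67)*(-30) = 1/(6*(0*(-½) - 1)) - 29*(-30) = 1/(6*(0 - 1)) + 870 = 1/(6*(-1)) + 870 = 1/(-6) + 870 = -⅙ + 870 = 5219/6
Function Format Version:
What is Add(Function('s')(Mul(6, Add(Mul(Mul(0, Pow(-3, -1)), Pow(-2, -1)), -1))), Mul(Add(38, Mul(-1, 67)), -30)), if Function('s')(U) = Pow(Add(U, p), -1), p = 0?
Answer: Rational(5219, 6) ≈ 869.83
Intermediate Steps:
Function('s')(U) = Pow(U, -1) (Function('s')(U) = Pow(Add(U, 0), -1) = Pow(U, -1))
Add(Function('s')(Mul(6, Add(Mul(Mul(0, Pow(-3, -1)), Pow(-2, -1)), -1))), Mul(Add(38, Mul(-1, 67)), -30)) = Add(Pow(Mul(6, Add(Mul(Mul(0, Pow(-3, -1)), Pow(-2, -1)), -1)), -1), Mul(Add(38, Mul(-1, 67)), -30)) = Add(Pow(Mul(6, Add(Mul(Mul(0, Rational(-1, 3)), Rational(-1, 2)), -1)), -1), Mul(Add(38, -67), -30)) = Add(Pow(Mul(6, Add(Mul(0, Rational(-1, 2)), -1)), -1), Mul(-29, -30)) = Add(Pow(Mul(6, Add(0, -1)), -1), 870) = Add(Pow(Mul(6, -1), -1), 870) = Add(Pow(-6, -1), 870) = Add(Rational(-1, 6), 870) = Rational(5219, 6)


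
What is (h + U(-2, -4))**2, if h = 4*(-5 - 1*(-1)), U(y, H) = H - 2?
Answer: 484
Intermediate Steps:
U(y, H) = -2 + H
h = -16 (h = 4*(-5 + 1) = 4*(-4) = -16)
(h + U(-2, -4))**2 = (-16 + (-2 - 4))**2 = (-16 - 6)**2 = (-22)**2 = 484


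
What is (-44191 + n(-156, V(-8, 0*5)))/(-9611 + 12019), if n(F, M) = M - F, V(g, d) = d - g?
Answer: -44027/2408 ≈ -18.284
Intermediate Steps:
(-44191 + n(-156, V(-8, 0*5)))/(-9611 + 12019) = (-44191 + ((0*5 - 1*(-8)) - 1*(-156)))/(-9611 + 12019) = (-44191 + ((0 + 8) + 156))/2408 = (-44191 + (8 + 156))*(1/2408) = (-44191 + 164)*(1/2408) = -44027*1/2408 = -44027/2408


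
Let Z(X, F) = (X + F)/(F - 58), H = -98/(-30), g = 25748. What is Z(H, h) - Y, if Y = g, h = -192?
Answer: -96552169/3750 ≈ -25747.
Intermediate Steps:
Y = 25748
H = 49/15 (H = -98*(-1/30) = 49/15 ≈ 3.2667)
Z(X, F) = (F + X)/(-58 + F)
Z(H, h) - Y = (-192 + 49/15)/(-58 - 192) - 1*25748 = -2831/15/(-250) - 25748 = -1/250*(-2831/15) - 25748 = 2831/3750 - 25748 = -96552169/3750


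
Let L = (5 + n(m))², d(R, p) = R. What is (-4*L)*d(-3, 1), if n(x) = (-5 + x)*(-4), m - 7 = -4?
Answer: 2028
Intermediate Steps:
m = 3 (m = 7 - 4 = 3)
n(x) = 20 - 4*x
L = 169 (L = (5 + (20 - 4*3))² = (5 + (20 - 12))² = (5 + 8)² = 13² = 169)
(-4*L)*d(-3, 1) = -4*169*(-3) = -676*(-3) = 2028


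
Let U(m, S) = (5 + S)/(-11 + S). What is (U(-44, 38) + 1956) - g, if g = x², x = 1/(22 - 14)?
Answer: 3382693/1728 ≈ 1957.6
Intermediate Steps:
x = ⅛ (x = 1/8 = ⅛ ≈ 0.12500)
U(m, S) = (5 + S)/(-11 + S)
g = 1/64 (g = (⅛)² = 1/64 ≈ 0.015625)
(U(-44, 38) + 1956) - g = ((5 + 38)/(-11 + 38) + 1956) - 1*1/64 = (43/27 + 1956) - 1/64 = 52855/27 - 1/64 = 3382693/1728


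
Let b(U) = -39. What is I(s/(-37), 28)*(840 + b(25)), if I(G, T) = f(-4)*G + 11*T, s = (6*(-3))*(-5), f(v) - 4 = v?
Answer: 246708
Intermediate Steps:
f(v) = 4 + v
s = 90 (s = -18*(-5) = 90)
I(G, T) = 11*T (I(G, T) = (4 - 4)*G + 11*T = 0*G + 11*T = 0 + 11*T = 11*T)
I(s/(-37), 28)*(840 + b(25)) = (11*28)*(840 - 39) = 308*801 = 246708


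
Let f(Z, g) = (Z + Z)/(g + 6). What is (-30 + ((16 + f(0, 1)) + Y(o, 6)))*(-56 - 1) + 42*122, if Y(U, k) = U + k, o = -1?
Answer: 5637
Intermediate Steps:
f(Z, g) = 2*Z/(6 + g) (f(Z, g) = (2*Z)/(6 + g) = 2*Z/(6 + g))
(-30 + ((16 + f(0, 1)) + Y(o, 6)))*(-56 - 1) + 42*122 = (-30 + ((16 + 2*0/(6 + 1)) + (-1 + 6)))*(-56 - 1) + 42*122 = (-30 + ((16 + 2*0/7) + 5))*(-57) + 5124 = (-30 + ((16 + 2*0*(⅐)) + 5))*(-57) + 5124 = (-30 + ((16 + 0) + 5))*(-57) + 5124 = (-30 + (16 + 5))*(-57) + 5124 = (-30 + 21)*(-57) + 5124 = -9*(-57) + 5124 = 513 + 5124 = 5637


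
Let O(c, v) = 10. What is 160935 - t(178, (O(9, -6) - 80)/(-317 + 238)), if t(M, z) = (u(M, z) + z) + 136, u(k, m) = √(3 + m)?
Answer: 12703051/79 - √24253/79 ≈ 1.6080e+5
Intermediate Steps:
t(M, z) = 136 + z + √(3 + z) (t(M, z) = (√(3 + z) + z) + 136 = (z + √(3 + z)) + 136 = 136 + z + √(3 + z))
160935 - t(178, (O(9, -6) - 80)/(-317 + 238)) = 160935 - (136 + (10 - 80)/(-317 + 238) + √(3 + (10 - 80)/(-317 + 238))) = 160935 - (136 - 70/(-79) + √(3 - 70/(-79))) = 160935 - (136 - 70*(-1/79) + √(3 - 70*(-1/79))) = 160935 - (136 + 70/79 + √(3 + 70/79)) = 160935 - (136 + 70/79 + √(307/79)) = 160935 - (136 + 70/79 + √24253/79) = 160935 - (10814/79 + √24253/79) = 160935 + (-10814/79 - √24253/79) = 12703051/79 - √24253/79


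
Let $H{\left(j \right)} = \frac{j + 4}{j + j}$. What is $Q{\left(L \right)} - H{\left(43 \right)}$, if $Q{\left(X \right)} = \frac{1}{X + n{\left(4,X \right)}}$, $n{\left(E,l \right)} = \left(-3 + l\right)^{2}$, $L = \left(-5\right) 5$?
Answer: $- \frac{35587}{65274} \approx -0.54519$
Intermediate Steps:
$H{\left(j \right)} = \frac{4 + j}{2 j}$
$L = -25$
$Q{\left(X \right)} = \frac{1}{X + \left(-3 + X\right)^{2}}$
$Q{\left(L \right)} - H{\left(43 \right)} = \frac{1}{-25 + \left(-3 - 25\right)^{2}} - \frac{4 + 43}{2 \cdot 43} = \frac{1}{-25 + \left(-28\right)^{2}} - \frac{1}{2} \cdot \frac{1}{43} \cdot 47 = \frac{1}{-25 + 784} - \frac{47}{86} = \frac{1}{759} - \frac{47}{86} = - \frac{35587}{65274}$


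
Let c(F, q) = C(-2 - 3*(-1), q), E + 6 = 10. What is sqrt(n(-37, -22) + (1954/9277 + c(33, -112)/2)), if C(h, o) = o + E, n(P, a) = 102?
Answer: 5*sqrt(165965530)/9277 ≈ 6.9434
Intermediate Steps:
E = 4 (E = -6 + 10 = 4)
C(h, o) = 4 + o (C(h, o) = o + 4 = 4 + o)
c(F, q) = 4 + q
sqrt(n(-37, -22) + (1954/9277 + c(33, -112)/2)) = sqrt(102 + (1954/9277 + (4 - 112)/2)) = sqrt(102 + (1954*(1/9277) - 108*1/2)) = sqrt(102 + (1954/9277 - 54)) = sqrt(102 - 499004/9277) = sqrt(447250/9277) = 5*sqrt(165965530)/9277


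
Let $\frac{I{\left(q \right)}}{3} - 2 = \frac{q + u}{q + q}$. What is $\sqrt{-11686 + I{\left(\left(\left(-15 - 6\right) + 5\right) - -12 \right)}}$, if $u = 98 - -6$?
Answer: $\frac{i \sqrt{46870}}{2} \approx 108.25 i$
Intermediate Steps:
$u = 104$ ($u = 98 + 6 = 104$)
$I{\left(q \right)} = 6 + \frac{3 \left(104 + q\right)}{2 q}$ ($I{\left(q \right)} = 6 + 3 \frac{q + 104}{q + q} = 6 + 3 \frac{104 + q}{2 q} = 6 + \frac{3 \left(104 + q\right)}{2 q}$)
$\sqrt{-11686 + I{\left(\left(\left(-15 - 6\right) + 5\right) - -12 \right)}} = \sqrt{-11686 + \left(\frac{15}{2} + \frac{156}{\left(\left(-15 - 6\right) + 5\right) - -12}\right)} = \sqrt{-11686 + \left(\frac{15}{2} + \frac{156}{\left(-21 + 5\right) + 12}\right)} = \sqrt{-11686 + \left(\frac{15}{2} + \frac{156}{-16 + 12}\right)} = \sqrt{-11686 + \left(\frac{15}{2} + \frac{156}{-4}\right)} = \sqrt{-11686 + \left(\frac{15}{2} + 156 \left(- \frac{1}{4}\right)\right)} = \sqrt{-11686 + \left(\frac{15}{2} - 39\right)} = \sqrt{-11686 - \frac{63}{2}} = \sqrt{- \frac{23435}{2}} = \frac{i \sqrt{46870}}{2}$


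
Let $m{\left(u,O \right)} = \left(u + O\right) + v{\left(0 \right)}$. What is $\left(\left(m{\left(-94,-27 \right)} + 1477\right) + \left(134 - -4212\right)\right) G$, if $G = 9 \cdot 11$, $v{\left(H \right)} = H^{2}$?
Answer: $564498$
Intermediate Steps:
$m{\left(u,O \right)} = O + u$ ($m{\left(u,O \right)} = \left(u + O\right) + 0^{2} = \left(O + u\right) + 0 = O + u$)
$G = 99$
$\left(\left(m{\left(-94,-27 \right)} + 1477\right) + \left(134 - -4212\right)\right) G = \left(\left(\left(-27 - 94\right) + 1477\right) + \left(134 - -4212\right)\right) 99 = \left(\left(-121 + 1477\right) + \left(134 + 4212\right)\right) 99 = \left(1356 + 4346\right) 99 = 5702 \cdot 99 = 564498$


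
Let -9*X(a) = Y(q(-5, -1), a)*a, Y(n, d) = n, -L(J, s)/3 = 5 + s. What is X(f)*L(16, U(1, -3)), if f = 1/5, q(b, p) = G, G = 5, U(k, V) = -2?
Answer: 1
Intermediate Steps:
q(b, p) = 5
f = ⅕ ≈ 0.20000
L(J, s) = -15 - 3*s (L(J, s) = -3*(5 + s) = -15 - 3*s)
X(a) = -5*a/9
X(f)*L(16, U(1, -3)) = (-5/9*⅕)*(-15 - 3*(-2)) = -(-15 + 6)/9 = -⅑*(-9) = 1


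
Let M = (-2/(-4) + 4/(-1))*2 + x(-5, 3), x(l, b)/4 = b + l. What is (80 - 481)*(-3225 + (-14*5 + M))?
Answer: 1327310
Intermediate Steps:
x(l, b) = 4*b + 4*l (x(l, b) = 4*(b + l) = 4*b + 4*l)
M = -15 (M = (-2/(-4) + 4/(-1))*2 + (4*3 + 4*(-5)) = (-2*(-¼) + 4*(-1))*2 + (12 - 20) = (½ - 4)*2 - 8 = -7/2*2 - 8 = -7 - 8 = -15)
(80 - 481)*(-3225 + (-14*5 + M)) = (80 - 481)*(-3225 + (-14*5 - 15)) = -401*(-3225 + (-70 - 15)) = -401*(-3225 - 85) = -401*(-3310) = 1327310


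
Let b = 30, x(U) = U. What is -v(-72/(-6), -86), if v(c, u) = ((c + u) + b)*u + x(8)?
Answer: -3792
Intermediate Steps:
v(c, u) = 8 + u*(30 + c + u) (v(c, u) = ((c + u) + 30)*u + 8 = (30 + c + u)*u + 8 = u*(30 + c + u) + 8 = 8 + u*(30 + c + u))
-v(-72/(-6), -86) = -(8 + (-86)² + 30*(-86) - 72/(-6)*(-86)) = -(8 + 7396 - 2580 - 72*(-⅙)*(-86)) = -(8 + 7396 - 2580 + 12*(-86)) = -(8 + 7396 - 2580 - 1032) = -1*3792 = -3792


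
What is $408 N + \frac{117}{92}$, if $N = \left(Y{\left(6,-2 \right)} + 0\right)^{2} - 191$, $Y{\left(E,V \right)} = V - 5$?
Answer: $- \frac{5329995}{92} \approx -57935.0$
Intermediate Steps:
$Y{\left(E,V \right)} = -5 + V$
$N = -142$ ($N = \left(\left(-5 - 2\right) + 0\right)^{2} - 191 = \left(-7 + 0\right)^{2} - 191 = \left(-7\right)^{2} - 191 = 49 - 191 = -142$)
$408 N + \frac{117}{92} = 408 \left(-142\right) + \frac{117}{92} = -57936 + 117 \cdot \frac{1}{92} = -57936 + \frac{117}{92} = - \frac{5329995}{92}$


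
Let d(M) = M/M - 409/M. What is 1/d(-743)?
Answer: 743/1152 ≈ 0.64497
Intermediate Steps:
d(M) = 1 - 409/M
1/d(-743) = 1/((-409 - 743)/(-743)) = 1/(-1/743*(-1152)) = 1/(1152/743) = 743/1152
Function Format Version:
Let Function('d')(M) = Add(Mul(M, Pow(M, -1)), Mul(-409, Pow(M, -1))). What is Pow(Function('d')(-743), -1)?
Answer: Rational(743, 1152) ≈ 0.64497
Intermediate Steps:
Function('d')(M) = Add(1, Mul(-409, Pow(M, -1)))
Pow(Function('d')(-743), -1) = Pow(Mul(Pow(-743, -1), Add(-409, -743)), -1) = Pow(Mul(Rational(-1, 743), -1152), -1) = Pow(Rational(1152, 743), -1) = Rational(743, 1152)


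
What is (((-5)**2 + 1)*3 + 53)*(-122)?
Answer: -15982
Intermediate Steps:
(((-5)**2 + 1)*3 + 53)*(-122) = ((25 + 1)*3 + 53)*(-122) = (26*3 + 53)*(-122) = (78 + 53)*(-122) = 131*(-122) = -15982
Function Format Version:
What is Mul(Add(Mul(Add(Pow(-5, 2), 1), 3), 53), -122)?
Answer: -15982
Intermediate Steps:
Mul(Add(Mul(Add(Pow(-5, 2), 1), 3), 53), -122) = Mul(Add(Mul(Add(25, 1), 3), 53), -122) = Mul(Add(Mul(26, 3), 53), -122) = Mul(Add(78, 53), -122) = Mul(131, -122) = -15982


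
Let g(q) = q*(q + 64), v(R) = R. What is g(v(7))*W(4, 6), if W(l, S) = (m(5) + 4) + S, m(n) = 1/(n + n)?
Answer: 50197/10 ≈ 5019.7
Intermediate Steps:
m(n) = 1/(2*n)
g(q) = q*(64 + q)
W(l, S) = 41/10 + S (W(l, S) = ((½)/5 + 4) + S = ((½)*(⅕) + 4) + S = (⅒ + 4) + S = 41/10 + S)
g(v(7))*W(4, 6) = (7*(64 + 7))*(41/10 + 6) = (7*71)*(101/10) = 497*(101/10) = 50197/10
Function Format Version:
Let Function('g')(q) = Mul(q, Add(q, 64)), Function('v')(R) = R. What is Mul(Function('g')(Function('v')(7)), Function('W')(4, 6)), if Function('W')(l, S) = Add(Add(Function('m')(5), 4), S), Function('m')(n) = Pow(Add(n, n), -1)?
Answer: Rational(50197, 10) ≈ 5019.7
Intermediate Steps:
Function('m')(n) = Mul(Rational(1, 2), Pow(n, -1)) (Function('m')(n) = Pow(Mul(2, n), -1) = Mul(Rational(1, 2), Pow(n, -1)))
Function('g')(q) = Mul(q, Add(64, q))
Function('W')(l, S) = Add(Rational(41, 10), S) (Function('W')(l, S) = Add(Add(Mul(Rational(1, 2), Pow(5, -1)), 4), S) = Add(Add(Mul(Rational(1, 2), Rational(1, 5)), 4), S) = Add(Add(Rational(1, 10), 4), S) = Add(Rational(41, 10), S))
Mul(Function('g')(Function('v')(7)), Function('W')(4, 6)) = Mul(Mul(7, Add(64, 7)), Add(Rational(41, 10), 6)) = Mul(Mul(7, 71), Rational(101, 10)) = Mul(497, Rational(101, 10)) = Rational(50197, 10)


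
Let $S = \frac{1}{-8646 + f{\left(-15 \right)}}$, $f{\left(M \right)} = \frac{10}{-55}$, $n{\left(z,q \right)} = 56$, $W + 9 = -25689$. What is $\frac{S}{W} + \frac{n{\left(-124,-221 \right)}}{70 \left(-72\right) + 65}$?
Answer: $- \frac{136868726779}{12159324785400} \approx -0.011256$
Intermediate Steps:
$W = -25698$ ($W = -9 - 25689 = -25698$)
$f{\left(M \right)} = - \frac{2}{11}$ ($f{\left(M \right)} = 10 \left(- \frac{1}{55}\right) = - \frac{2}{11}$)
$S = - \frac{11}{95108}$ ($S = \frac{1}{-8646 - \frac{2}{11}} = \frac{1}{- \frac{95108}{11}} = - \frac{11}{95108} \approx -0.00011566$)
$\frac{S}{W} + \frac{n{\left(-124,-221 \right)}}{70 \left(-72\right) + 65} = - \frac{11}{95108 \left(-25698\right)} + \frac{56}{70 \left(-72\right) + 65} = \left(- \frac{11}{95108}\right) \left(- \frac{1}{25698}\right) + \frac{56}{-5040 + 65} = \frac{11}{2444085384} + \frac{56}{-4975} = \frac{11}{2444085384} + 56 \left(- \frac{1}{4975}\right) = \frac{11}{2444085384} - \frac{56}{4975} = - \frac{136868726779}{12159324785400}$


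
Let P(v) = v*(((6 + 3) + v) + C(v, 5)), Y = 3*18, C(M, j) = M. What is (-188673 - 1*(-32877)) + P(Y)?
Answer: -149478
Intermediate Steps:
Y = 54
P(v) = v*(9 + 2*v) (P(v) = v*(((6 + 3) + v) + v) = v*((9 + v) + v) = v*(9 + 2*v))
(-188673 - 1*(-32877)) + P(Y) = (-188673 - 1*(-32877)) + 54*(9 + 2*54) = (-188673 + 32877) + 54*(9 + 108) = -155796 + 54*117 = -155796 + 6318 = -149478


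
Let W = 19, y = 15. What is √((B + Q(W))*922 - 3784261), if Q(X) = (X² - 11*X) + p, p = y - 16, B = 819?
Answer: I*√2889921 ≈ 1700.0*I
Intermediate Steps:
p = -1 (p = 15 - 16 = -1)
Q(X) = -1 + X² - 11*X (Q(X) = (X² - 11*X) - 1 = -1 + X² - 11*X)
√((B + Q(W))*922 - 3784261) = √((819 + (-1 + 19² - 11*19))*922 - 3784261) = √((819 + (-1 + 361 - 209))*922 - 3784261) = √((819 + 151)*922 - 3784261) = √(970*922 - 3784261) = √(894340 - 3784261) = √(-2889921) = I*√2889921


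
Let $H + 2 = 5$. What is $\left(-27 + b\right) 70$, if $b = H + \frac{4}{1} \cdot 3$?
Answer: $-840$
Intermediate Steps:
$H = 3$ ($H = -2 + 5 = 3$)
$b = 15$ ($b = 3 + \frac{4}{1} \cdot 3 = 3 + 4 \cdot 1 \cdot 3 = 3 + 4 \cdot 3 = 3 + 12 = 15$)
$\left(-27 + b\right) 70 = \left(-27 + 15\right) 70 = \left(-12\right) 70 = -840$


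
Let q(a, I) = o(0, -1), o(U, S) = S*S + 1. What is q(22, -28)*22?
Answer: 44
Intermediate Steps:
o(U, S) = 1 + S² (o(U, S) = S² + 1 = 1 + S²)
q(a, I) = 2 (q(a, I) = 1 + (-1)² = 1 + 1 = 2)
q(22, -28)*22 = 2*22 = 44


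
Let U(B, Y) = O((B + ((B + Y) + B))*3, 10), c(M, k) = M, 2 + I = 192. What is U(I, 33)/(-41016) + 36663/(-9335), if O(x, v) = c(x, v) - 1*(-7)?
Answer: -190090246/47860545 ≈ -3.9718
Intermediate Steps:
I = 190 (I = -2 + 192 = 190)
O(x, v) = 7 + x (O(x, v) = x - 1*(-7) = x + 7 = 7 + x)
U(B, Y) = 7 + 3*Y + 9*B (U(B, Y) = 7 + (B + ((B + Y) + B))*3 = 7 + (B + (Y + 2*B))*3 = 7 + (Y + 3*B)*3 = 7 + (3*Y + 9*B) = 7 + 3*Y + 9*B)
U(I, 33)/(-41016) + 36663/(-9335) = (7 + 3*33 + 9*190)/(-41016) + 36663/(-9335) = (7 + 99 + 1710)*(-1/41016) + 36663*(-1/9335) = 1816*(-1/41016) - 36663/9335 = -227/5127 - 36663/9335 = -190090246/47860545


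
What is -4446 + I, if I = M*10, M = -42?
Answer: -4866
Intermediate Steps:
I = -420 (I = -42*10 = -420)
-4446 + I = -4446 - 420 = -4866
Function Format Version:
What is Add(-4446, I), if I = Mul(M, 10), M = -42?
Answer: -4866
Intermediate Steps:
I = -420 (I = Mul(-42, 10) = -420)
Add(-4446, I) = Add(-4446, -420) = -4866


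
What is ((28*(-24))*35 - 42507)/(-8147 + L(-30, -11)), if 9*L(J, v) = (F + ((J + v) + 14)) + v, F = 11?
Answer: 66027/8150 ≈ 8.1015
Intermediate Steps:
L(J, v) = 25/9 + J/9 + 2*v/9 (L(J, v) = ((11 + ((J + v) + 14)) + v)/9 = ((11 + (14 + J + v)) + v)/9 = ((25 + J + v) + v)/9 = (25 + J + 2*v)/9 = 25/9 + J/9 + 2*v/9)
((28*(-24))*35 - 42507)/(-8147 + L(-30, -11)) = ((28*(-24))*35 - 42507)/(-8147 + (25/9 + (1/9)*(-30) + (2/9)*(-11))) = (-672*35 - 42507)/(-8147 + (25/9 - 10/3 - 22/9)) = (-23520 - 42507)/(-8147 - 3) = -66027/(-8150) = -66027*(-1/8150) = 66027/8150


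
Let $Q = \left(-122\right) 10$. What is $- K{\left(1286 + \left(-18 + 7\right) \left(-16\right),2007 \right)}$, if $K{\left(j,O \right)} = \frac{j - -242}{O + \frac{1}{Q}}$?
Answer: $- \frac{2078880}{2448539} \approx -0.84903$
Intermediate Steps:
$Q = -1220$
$K{\left(j,O \right)} = \frac{242 + j}{- \frac{1}{1220} + O}$ ($K{\left(j,O \right)} = \frac{j - -242}{O + \frac{1}{-1220}} = \frac{j + \left(-1098 + 1340\right)}{O - \frac{1}{1220}} = \frac{j + 242}{- \frac{1}{1220} + O} = \frac{242 + j}{- \frac{1}{1220} + O}$)
$- K{\left(1286 + \left(-18 + 7\right) \left(-16\right),2007 \right)} = - \frac{1220 \left(242 + \left(1286 + \left(-18 + 7\right) \left(-16\right)\right)\right)}{-1 + 1220 \cdot 2007} = - \frac{1220 \left(242 + \left(1286 - -176\right)\right)}{-1 + 2448540} = - \frac{1220 \left(242 + \left(1286 + 176\right)\right)}{2448539} = - \frac{1220 \left(242 + 1462\right)}{2448539} = - \frac{1220 \cdot 1704}{2448539} = \left(-1\right) \frac{2078880}{2448539} = - \frac{2078880}{2448539}$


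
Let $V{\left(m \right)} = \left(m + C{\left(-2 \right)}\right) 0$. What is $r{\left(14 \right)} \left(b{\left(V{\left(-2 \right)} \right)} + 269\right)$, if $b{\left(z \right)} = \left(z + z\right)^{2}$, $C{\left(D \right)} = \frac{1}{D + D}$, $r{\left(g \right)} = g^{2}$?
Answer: $52724$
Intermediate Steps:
$C{\left(D \right)} = \frac{1}{2 D}$
$V{\left(m \right)} = 0$ ($V{\left(m \right)} = \left(m + \frac{1}{2 \left(-2\right)}\right) 0 = \left(m + \frac{1}{2} \left(- \frac{1}{2}\right)\right) 0 = \left(m - \frac{1}{4}\right) 0 = \left(- \frac{1}{4} + m\right) 0 = 0$)
$b{\left(z \right)} = 4 z^{2}$ ($b{\left(z \right)} = \left(2 z\right)^{2} = 4 z^{2}$)
$r{\left(14 \right)} \left(b{\left(V{\left(-2 \right)} \right)} + 269\right) = 14^{2} \left(4 \cdot 0^{2} + 269\right) = 196 \left(4 \cdot 0 + 269\right) = 196 \left(0 + 269\right) = 196 \cdot 269 = 52724$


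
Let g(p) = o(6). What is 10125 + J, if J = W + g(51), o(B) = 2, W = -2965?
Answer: 7162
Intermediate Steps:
g(p) = 2
J = -2963 (J = -2965 + 2 = -2963)
10125 + J = 10125 - 2963 = 7162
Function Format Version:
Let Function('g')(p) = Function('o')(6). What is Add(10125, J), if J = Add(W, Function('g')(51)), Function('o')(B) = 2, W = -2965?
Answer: 7162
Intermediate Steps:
Function('g')(p) = 2
J = -2963 (J = Add(-2965, 2) = -2963)
Add(10125, J) = Add(10125, -2963) = 7162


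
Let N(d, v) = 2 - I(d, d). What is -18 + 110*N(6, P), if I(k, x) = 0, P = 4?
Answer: 202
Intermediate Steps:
N(d, v) = 2 (N(d, v) = 2 - 1*0 = 2 + 0 = 2)
-18 + 110*N(6, P) = -18 + 110*2 = -18 + 220 = 202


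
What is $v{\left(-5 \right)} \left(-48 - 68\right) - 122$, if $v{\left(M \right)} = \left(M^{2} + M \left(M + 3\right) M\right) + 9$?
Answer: $1734$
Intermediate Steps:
$v{\left(M \right)} = 9 + M^{2} + M^{2} \left(3 + M\right)$ ($v{\left(M \right)} = \left(M^{2} + M \left(3 + M\right) M\right) + 9 = \left(M^{2} + M^{2} \left(3 + M\right)\right) + 9 = 9 + M^{2} + M^{2} \left(3 + M\right)$)
$v{\left(-5 \right)} \left(-48 - 68\right) - 122 = \left(9 + \left(-5\right)^{3} + 4 \left(-5\right)^{2}\right) \left(-48 - 68\right) - 122 = \left(9 - 125 + 4 \cdot 25\right) \left(-116\right) - 122 = \left(9 - 125 + 100\right) \left(-116\right) - 122 = \left(-16\right) \left(-116\right) - 122 = 1856 - 122 = 1734$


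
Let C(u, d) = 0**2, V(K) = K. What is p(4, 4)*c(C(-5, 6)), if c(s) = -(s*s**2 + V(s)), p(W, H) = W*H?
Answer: 0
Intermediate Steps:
C(u, d) = 0
p(W, H) = H*W
c(s) = -s - s**3 (c(s) = -(s*s**2 + s) = -(s**3 + s) = -(s + s**3) = -s - s**3)
p(4, 4)*c(C(-5, 6)) = (4*4)*(-1*0 - 1*0**3) = 16*(0 - 1*0) = 16*(0 + 0) = 16*0 = 0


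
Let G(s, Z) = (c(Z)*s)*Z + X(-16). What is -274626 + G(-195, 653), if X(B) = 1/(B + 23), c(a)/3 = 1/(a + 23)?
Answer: -100169507/364 ≈ -2.7519e+5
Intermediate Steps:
c(a) = 3/(23 + a) (c(a) = 3/(a + 23) = 3/(23 + a))
X(B) = 1/(23 + B)
G(s, Z) = ⅐ + 3*Z*s/(23 + Z) (G(s, Z) = ((3/(23 + Z))*s)*Z + 1/(23 - 16) = (3*s/(23 + Z))*Z + 1/7 = 3*Z*s/(23 + Z) + ⅐ = ⅐ + 3*Z*s/(23 + Z))
-274626 + G(-195, 653) = -274626 + (23 + 653 + 21*653*(-195))/(7*(23 + 653)) = -274626 + (⅐)*(23 + 653 - 2674035)/676 = -274626 + (⅐)*(1/676)*(-2673359) = -274626 - 205643/364 = -100169507/364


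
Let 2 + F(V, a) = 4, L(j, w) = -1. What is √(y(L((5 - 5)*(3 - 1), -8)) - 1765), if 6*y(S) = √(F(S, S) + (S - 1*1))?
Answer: I*√1765 ≈ 42.012*I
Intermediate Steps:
F(V, a) = 2 (F(V, a) = -2 + 4 = 2)
y(S) = √(1 + S)/6 (y(S) = √(2 + (S - 1*1))/6 = √(2 + (S - 1))/6 = √(2 + (-1 + S))/6 = √(1 + S)/6)
√(y(L((5 - 5)*(3 - 1), -8)) - 1765) = √(√(1 - 1)/6 - 1765) = √(√0/6 - 1765) = √((⅙)*0 - 1765) = √(0 - 1765) = √(-1765) = I*√1765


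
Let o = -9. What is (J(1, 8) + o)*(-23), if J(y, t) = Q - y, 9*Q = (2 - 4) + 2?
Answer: 230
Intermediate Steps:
Q = 0 (Q = ((2 - 4) + 2)/9 = (-2 + 2)/9 = (⅑)*0 = 0)
J(y, t) = -y (J(y, t) = 0 - y = -y)
(J(1, 8) + o)*(-23) = (-1*1 - 9)*(-23) = (-1 - 9)*(-23) = -10*(-23) = 230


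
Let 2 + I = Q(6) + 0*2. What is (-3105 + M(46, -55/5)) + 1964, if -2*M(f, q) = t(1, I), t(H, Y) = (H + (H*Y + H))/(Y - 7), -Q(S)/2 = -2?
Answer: -5703/5 ≈ -1140.6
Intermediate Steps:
Q(S) = 4 (Q(S) = -2*(-2) = 4)
I = 2 (I = -2 + (4 + 0*2) = -2 + (4 + 0) = -2 + 4 = 2)
t(H, Y) = (2*H + H*Y)/(-7 + Y) (t(H, Y) = (H + (H + H*Y))/(-7 + Y) = (2*H + H*Y)/(-7 + Y))
M(f, q) = 2/5 (M(f, q) = -(2 + 2)/(2*(-7 + 2)) = -4/(2*(-5)) = -(-1)*4/(2*5) = -1/2*(-4/5) = 2/5)
(-3105 + M(46, -55/5)) + 1964 = (-3105 + 2/5) + 1964 = -15523/5 + 1964 = -5703/5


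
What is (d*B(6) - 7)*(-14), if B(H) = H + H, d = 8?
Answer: -1246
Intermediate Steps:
B(H) = 2*H
(d*B(6) - 7)*(-14) = (8*(2*6) - 7)*(-14) = (8*12 - 7)*(-14) = (96 - 7)*(-14) = 89*(-14) = -1246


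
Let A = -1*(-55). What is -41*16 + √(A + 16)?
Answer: -656 + √71 ≈ -647.57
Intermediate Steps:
A = 55
-41*16 + √(A + 16) = -41*16 + √(55 + 16) = -656 + √71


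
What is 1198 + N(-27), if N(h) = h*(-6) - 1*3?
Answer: 1357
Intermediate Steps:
N(h) = -3 - 6*h (N(h) = -6*h - 3 = -3 - 6*h)
1198 + N(-27) = 1198 + (-3 - 6*(-27)) = 1198 + (-3 + 162) = 1198 + 159 = 1357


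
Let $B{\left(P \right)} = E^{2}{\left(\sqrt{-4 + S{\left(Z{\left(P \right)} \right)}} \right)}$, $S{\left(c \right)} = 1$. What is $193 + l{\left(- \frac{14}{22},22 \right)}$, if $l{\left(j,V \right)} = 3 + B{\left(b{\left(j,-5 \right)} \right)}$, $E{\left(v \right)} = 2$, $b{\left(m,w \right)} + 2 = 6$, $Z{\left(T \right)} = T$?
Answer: $200$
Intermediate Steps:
$b{\left(m,w \right)} = 4$ ($b{\left(m,w \right)} = -2 + 6 = 4$)
$B{\left(P \right)} = 4$ ($B{\left(P \right)} = 2^{2} = 4$)
$l{\left(j,V \right)} = 7$ ($l{\left(j,V \right)} = 3 + 4 = 7$)
$193 + l{\left(- \frac{14}{22},22 \right)} = 193 + 7 = 200$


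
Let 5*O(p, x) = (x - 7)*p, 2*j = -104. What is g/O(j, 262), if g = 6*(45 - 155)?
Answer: 55/221 ≈ 0.24887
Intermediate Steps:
j = -52 (j = (1/2)*(-104) = -52)
O(p, x) = p*(-7 + x)/5 (O(p, x) = ((x - 7)*p)/5 = ((-7 + x)*p)/5 = (p*(-7 + x))/5 = p*(-7 + x)/5)
g = -660 (g = 6*(-110) = -660)
g/O(j, 262) = -660*(-5/(52*(-7 + 262))) = -660/((1/5)*(-52)*255) = -660/(-2652) = -660*(-1/2652) = 55/221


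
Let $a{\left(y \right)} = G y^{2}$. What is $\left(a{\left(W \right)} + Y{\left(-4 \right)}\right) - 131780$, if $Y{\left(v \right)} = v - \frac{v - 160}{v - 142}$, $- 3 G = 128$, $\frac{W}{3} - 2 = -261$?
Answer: $- \frac{1890034906}{73} \approx -2.5891 \cdot 10^{7}$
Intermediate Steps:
$W = -777$ ($W = 6 + 3 \left(-261\right) = 6 - 783 = -777$)
$G = - \frac{128}{3}$ ($G = \left(- \frac{1}{3}\right) 128 = - \frac{128}{3} \approx -42.667$)
$a{\left(y \right)} = - \frac{128 y^{2}}{3}$
$Y{\left(v \right)} = v - \frac{-160 + v}{-142 + v}$
$\left(a{\left(W \right)} + Y{\left(-4 \right)}\right) - 131780 = \left(- \frac{128 \left(-777\right)^{2}}{3} + \frac{160 + \left(-4\right)^{2} - -572}{-142 - 4}\right) - 131780 = \left(\left(- \frac{128}{3}\right) 603729 + \frac{160 + 16 + 572}{-146}\right) - 131780 = \left(-25759104 - \frac{374}{73}\right) - 131780 = - \frac{1880414966}{73} - 131780 = - \frac{1890034906}{73}$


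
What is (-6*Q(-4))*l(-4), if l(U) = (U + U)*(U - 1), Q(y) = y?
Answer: 960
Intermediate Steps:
l(U) = 2*U*(-1 + U) (l(U) = (2*U)*(-1 + U) = 2*U*(-1 + U))
(-6*Q(-4))*l(-4) = (-6*(-4))*(2*(-4)*(-1 - 4)) = 24*(2*(-4)*(-5)) = 24*40 = 960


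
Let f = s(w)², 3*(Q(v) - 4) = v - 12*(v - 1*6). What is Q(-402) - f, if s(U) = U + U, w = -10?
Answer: 1102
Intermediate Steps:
Q(v) = 28 - 11*v/3 (Q(v) = 4 + (v - 12*(v - 1*6))/3 = 4 + (v - 12*(v - 6))/3 = 4 + (v - 12*(-6 + v))/3 = 4 + (v + (72 - 12*v))/3 = 4 + (72 - 11*v)/3 = 4 + (24 - 11*v/3) = 28 - 11*v/3)
s(U) = 2*U
f = 400 (f = (2*(-10))² = (-20)² = 400)
Q(-402) - f = (28 - 11/3*(-402)) - 1*400 = (28 + 1474) - 400 = 1502 - 400 = 1102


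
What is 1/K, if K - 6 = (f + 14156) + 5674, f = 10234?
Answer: 1/30070 ≈ 3.3256e-5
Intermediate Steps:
K = 30070 (K = 6 + ((10234 + 14156) + 5674) = 6 + (24390 + 5674) = 6 + 30064 = 30070)
1/K = 1/30070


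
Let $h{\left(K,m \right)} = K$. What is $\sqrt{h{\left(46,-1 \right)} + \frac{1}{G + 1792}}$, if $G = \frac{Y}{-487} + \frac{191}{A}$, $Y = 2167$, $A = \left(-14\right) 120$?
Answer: $\frac{\sqrt{98378659555044181534}}{1462409143} \approx 6.7824$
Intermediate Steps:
$A = -1680$
$G = - \frac{3733577}{818160}$ ($G = \frac{2167}{-487} + \frac{191}{-1680} = 2167 \left(- \frac{1}{487}\right) + 191 \left(- \frac{1}{1680}\right) = - \frac{2167}{487} - \frac{191}{1680} = - \frac{3733577}{818160} \approx -4.5634$)
$\sqrt{h{\left(46,-1 \right)} + \frac{1}{G + 1792}} = \sqrt{46 + \frac{1}{- \frac{3733577}{818160} + 1792}} = \sqrt{46 + \frac{1}{\frac{1462409143}{818160}}} = \sqrt{46 + \frac{818160}{1462409143}} = \sqrt{\frac{67271638738}{1462409143}} = \frac{\sqrt{98378659555044181534}}{1462409143}$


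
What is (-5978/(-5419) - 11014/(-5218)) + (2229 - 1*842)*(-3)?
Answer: -58783490496/14138171 ≈ -4157.8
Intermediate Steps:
(-5978/(-5419) - 11014/(-5218)) + (2229 - 1*842)*(-3) = (-5978*(-1/5419) - 11014*(-1/5218)) + (2229 - 842)*(-3) = (5978/5419 + 5507/2609) + 1387*(-3) = 45439035/14138171 - 4161 = -58783490496/14138171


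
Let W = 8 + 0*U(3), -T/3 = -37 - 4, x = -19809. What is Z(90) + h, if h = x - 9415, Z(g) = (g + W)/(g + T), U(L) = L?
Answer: -6224614/213 ≈ -29224.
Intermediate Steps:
T = 123 (T = -3*(-37 - 4) = -3*(-41) = 123)
W = 8 (W = 8 + 0*3 = 8 + 0 = 8)
Z(g) = (8 + g)/(123 + g) (Z(g) = (g + 8)/(g + 123) = (8 + g)/(123 + g))
h = -29224 (h = -19809 - 9415 = -29224)
Z(90) + h = (8 + 90)/(123 + 90) - 29224 = 98/213 - 29224 = -6224614/213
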